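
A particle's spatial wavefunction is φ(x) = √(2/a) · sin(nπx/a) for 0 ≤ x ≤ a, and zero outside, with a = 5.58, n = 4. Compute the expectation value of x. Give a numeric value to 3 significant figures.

2.79

⟨x⟩ = ∫ x·|φ|² dx (integrals over the domain).
With sin²θ = (1 − cos2θ)/2 on 0 ≤ x ≤ a: ∫sin²(nπx/a) dx = a/2, ∫x·sin²(nπx/a) dx = a²/4, ∫x²·sin²(nπx/a) dx = a³·(1/6 − 1/(4n²π²)); higher powers xᵏ the same way, integrating xᵏ·cos(2nπx/a) by parts.
⟨x⟩ = 2.7900.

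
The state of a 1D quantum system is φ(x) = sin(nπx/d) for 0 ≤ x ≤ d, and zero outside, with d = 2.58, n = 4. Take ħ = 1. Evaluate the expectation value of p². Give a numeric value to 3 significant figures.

23.7

p² φ = −ħ² d²φ/dx²; ⟨p²⟩ = −ħ² ∫ φ*·φ'' dx / ∫|φ|² dx.
d/dx sin(nπx/d) = (nπ/d)·cos(nπx/d) and d²/dx² sin(nπx/d) = −(nπ/d)²·sin(nπx/d); on 0 ≤ x ≤ d, ∫sin²(nπx/d) dx = d/2 and ∫sin(nπx/d)·cos(nπx/d) dx = 0.
State is unnormalized: ∫|φ|² dx = 1.2900, and ∫φ*·(−ħ² φ'') dx = 30.603, so ⟨p²⟩ = 30.603 / 1.2900.
⟨p²⟩ = 23.724.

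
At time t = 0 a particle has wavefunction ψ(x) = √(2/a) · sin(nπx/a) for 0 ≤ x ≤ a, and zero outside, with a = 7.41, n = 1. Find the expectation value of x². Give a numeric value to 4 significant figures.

15.52

⟨x²⟩ = ∫ x²·|ψ|² dx (integrals over the domain).
With sin²θ = (1 − cos2θ)/2 on 0 ≤ x ≤ a: ∫sin²(nπx/a) dx = a/2, ∫x·sin²(nπx/a) dx = a²/4, ∫x²·sin²(nπx/a) dx = a³·(1/6 − 1/(4n²π²)); higher powers xᵏ the same way, integrating xᵏ·cos(2nπx/a) by parts.
⟨x²⟩ = 15.521.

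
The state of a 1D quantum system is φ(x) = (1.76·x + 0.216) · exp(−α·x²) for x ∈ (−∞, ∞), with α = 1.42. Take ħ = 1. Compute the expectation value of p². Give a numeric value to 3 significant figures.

p² φ = −ħ² d²φ/dx²; ⟨p²⟩ = −ħ² ∫ φ*·φ'' dx / ∫|φ|² dx.
Expand each integrand as polynomial × e^(−2αx²) and use ∫x^(2j)·e^(−2αx²) dx = (2j−1)!!/(4α)^j · √(π/(2α)), odd powers → 0; here √(π/(2α)) = 1.0518. Differentiate with the product rule, d/dx e^(−αx²) = −2αx·e^(−αx²).
State is unnormalized: ∫|φ|² dx = 0.62265, and ∫φ*·(−ħ² φ'') dx = 2.5131, so ⟨p²⟩ = 2.5131 / 0.62265.
⟨p²⟩ = 4.0362.

4.04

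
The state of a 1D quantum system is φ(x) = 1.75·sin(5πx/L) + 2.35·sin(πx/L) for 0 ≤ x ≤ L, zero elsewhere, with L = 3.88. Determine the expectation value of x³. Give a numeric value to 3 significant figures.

⟨x³⟩ = ∫ x³·|φ|² dx / ∫|φ|² dx (integrals over the domain).
On 0 ≤ x ≤ L (j ≠ l): ∫sin²(jπx/L) dx = L/2, ∫sin(jπx/L)·sin(lπx/L) dx = 0; diagonal moments ∫x·sin²(jπx/L) dx = L²/4, ∫x²·sin²(jπx/L) dx = L³·(1/6 − 1/(4j²π²)); cross terms ∫x·sin(jπx/L)·sin(lπx/L) dx = 0 for j + l even and −4jlL²/(π²(j² − l²)²) for j + l odd, ∫x²·sin(jπx/L)·sin(lπx/L) dx = (−1)^(j+l)·4jlL³/(π²(j² − l²)²); higher powers the same way via product-to-sum and parts.
State is unnormalized: ∫|φ|² dx = 16.655, and ∫φ*·x³·φ dx = 204.43, so ⟨x³⟩ = 204.43 / 16.655.
⟨x³⟩ = 12.275.

12.3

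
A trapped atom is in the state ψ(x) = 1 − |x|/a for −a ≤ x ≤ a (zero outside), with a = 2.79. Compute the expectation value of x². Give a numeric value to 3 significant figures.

0.778

⟨x²⟩ = ∫ x²·|ψ|² dx / ∫|ψ|² dx (integrals over the domain).
ψ is even, so ∫ over [−a, a] = 2∫₀ᵃ with ψ = 1 − x/a there: ∫₀ᵃ (1 − x/a)² dx = a/3, ∫₀ᵃ x²(1 − x/a)² dx = a³/30, ∫₀ᵃ x⁴(1 − x/a)² dx = a⁵/105.
State is unnormalized: ∫|ψ|² dx = 1.8600, and ∫ψ*·x²·ψ dx = 1.4478, so ⟨x²⟩ = 1.4478 / 1.8600.
⟨x²⟩ = 0.77841.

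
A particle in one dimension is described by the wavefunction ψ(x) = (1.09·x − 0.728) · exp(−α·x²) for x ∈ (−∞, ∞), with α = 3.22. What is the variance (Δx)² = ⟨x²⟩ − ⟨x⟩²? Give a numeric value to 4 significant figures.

0.06145

Compute ⟨x⟩ and ⟨x²⟩ separately, then (Δx)² = ⟨x²⟩ − ⟨x⟩².
Expand each integrand as polynomial × e^(−2αx²) and use ∫x^(2j)·e^(−2αx²) dx = (2j−1)!!/(4α)^j · √(π/(2α)), odd powers → 0; here √(π/(2α)) = 0.69844.
Normalization: ∫|ψ|² dx = 0.43459.
⟨x⟩ = -0.19803 and ⟨x²⟩ = 0.10066.
(Δx)² = 0.10066 − (-0.19803)² = 0.061445.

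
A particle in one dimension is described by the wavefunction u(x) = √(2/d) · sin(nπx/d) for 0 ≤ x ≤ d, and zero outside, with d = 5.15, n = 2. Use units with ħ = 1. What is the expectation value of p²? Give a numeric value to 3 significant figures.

p² u = −ħ² d²u/dx²; ⟨p²⟩ = −ħ² ∫ u*·u'' dx.
d/dx sin(nπx/d) = (nπ/d)·cos(nπx/d) and d²/dx² sin(nπx/d) = −(nπ/d)²·sin(nπx/d); on 0 ≤ x ≤ d, ∫sin²(nπx/d) dx = d/2 and ∫sin(nπx/d)·cos(nπx/d) dx = 0.
⟨p²⟩ = 1.4885.

1.49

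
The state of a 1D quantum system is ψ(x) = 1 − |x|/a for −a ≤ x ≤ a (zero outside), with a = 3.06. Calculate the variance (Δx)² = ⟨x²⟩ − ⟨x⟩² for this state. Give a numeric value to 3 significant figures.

Compute ⟨x⟩ and ⟨x²⟩ separately, then (Δx)² = ⟨x²⟩ − ⟨x⟩².
ψ is even, so ∫ over [−a, a] = 2∫₀ᵃ with ψ = 1 − x/a there: ∫₀ᵃ (1 − x/a)² dx = a/3, ∫₀ᵃ x²(1 − x/a)² dx = a³/30, ∫₀ᵃ x⁴(1 − x/a)² dx = a⁵/105.
Normalization: ∫|ψ|² dx = 2.0400.
⟨x⟩ = 0.0000 and ⟨x²⟩ = 0.93636.
(Δx)² = 0.93636 − (0.0000)² = 0.93636.

0.936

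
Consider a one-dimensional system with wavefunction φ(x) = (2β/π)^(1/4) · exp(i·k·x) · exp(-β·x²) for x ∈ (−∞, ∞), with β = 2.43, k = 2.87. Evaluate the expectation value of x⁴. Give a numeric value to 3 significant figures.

⟨x⁴⟩ = ∫ x⁴·|φ|² dx (integrals over the domain).
Gaussian moments: ∫x^(2j)·e^(−2βx²) dx = (2j−1)!!/(4β)^j · √(π/(2β)), odd powers integrate to 0; here √(π/(2β)) = 0.80400.
⟨x⁴⟩ = 0.031753.

0.0318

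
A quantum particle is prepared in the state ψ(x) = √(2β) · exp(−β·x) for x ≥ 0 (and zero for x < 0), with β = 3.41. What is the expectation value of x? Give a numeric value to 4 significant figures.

⟨x⟩ = ∫ x·|ψ|² dx (integrals over the domain).
Every integrand reduces to terms xʲ·e^(−2βx) on [0, ∞); use ∫₀^∞ xʲ·e^(−2βx) dx = j!/(2β)^(j+1).
⟨x⟩ = 0.14663.

0.1466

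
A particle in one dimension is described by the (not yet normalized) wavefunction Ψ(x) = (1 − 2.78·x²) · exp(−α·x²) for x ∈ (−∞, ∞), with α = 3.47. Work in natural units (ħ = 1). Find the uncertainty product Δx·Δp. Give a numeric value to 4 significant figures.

Δx = √(⟨x²⟩−⟨x⟩²), Δp = √(⟨p²⟩−⟨p⟩²).
Expand each integrand as polynomial × e^(−2αx²) and use ∫x^(2j)·e^(−2αx²) dx = (2j−1)!!/(4α)^j · √(π/(2α)), odd powers → 0; here √(π/(2α)) = 0.67281. Differentiate with the product rule, d/dx e^(−αx²) = −2αx·e^(−αx²).
Normalization: ∫|Ψ|² dx = 0.48427.
⟨x⟩ = 0.0000, ⟨x²⟩ = 0.040039 ⇒ Δx = 0.20010.
⟨p⟩ = 0.0000, ⟨p²⟩ = 8.1059 ⇒ Δp = 2.8471.
Δx·Δp = 0.56969.

0.5697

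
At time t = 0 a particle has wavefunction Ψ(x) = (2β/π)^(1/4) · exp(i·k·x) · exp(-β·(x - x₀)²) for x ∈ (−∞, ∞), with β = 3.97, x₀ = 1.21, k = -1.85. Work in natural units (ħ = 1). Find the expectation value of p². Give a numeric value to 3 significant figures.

p² Ψ = −ħ² d²Ψ/dx²; ⟨p²⟩ = −ħ² ∫ Ψ*·Ψ'' dx.
Gaussian moments (u = x − x₀): ∫u^(2j)·e^(−2βu²) du = (2j−1)!!/(4β)^j · √(π/(2β)), odd powers integrate to 0; here √(π/(2β)) = 0.62902. Derivatives: Ψ′ = (ik − 2βu)·Ψ, Ψ″ = ((ik − 2βu)² − 2β)·Ψ; the odd-in-u pieces drop out.
⟨p²⟩ = 7.3925.

7.39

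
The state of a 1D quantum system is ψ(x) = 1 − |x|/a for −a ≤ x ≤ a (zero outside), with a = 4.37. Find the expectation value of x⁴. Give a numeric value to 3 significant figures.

⟨x⁴⟩ = ∫ x⁴·|ψ|² dx / ∫|ψ|² dx (integrals over the domain).
ψ is even, so ∫ over [−a, a] = 2∫₀ᵃ with ψ = 1 − x/a there: ∫₀ᵃ (1 − x/a)² dx = a/3, ∫₀ᵃ x²(1 − x/a)² dx = a³/30, ∫₀ᵃ x⁴(1 − x/a)² dx = a⁵/105.
State is unnormalized: ∫|ψ|² dx = 2.9133, and ∫ψ*·x⁴·ψ dx = 30.356, so ⟨x⁴⟩ = 30.356 / 2.9133.
⟨x⁴⟩ = 10.420.

10.4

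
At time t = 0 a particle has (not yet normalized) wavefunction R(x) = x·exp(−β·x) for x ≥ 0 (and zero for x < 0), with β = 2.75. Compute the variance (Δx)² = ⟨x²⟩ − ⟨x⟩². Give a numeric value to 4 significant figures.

0.09917

Compute ⟨x⟩ and ⟨x²⟩ separately, then (Δx)² = ⟨x²⟩ − ⟨x⟩².
Every integrand reduces to terms xʲ·e^(−2βx) on [0, ∞); use ∫₀^∞ xʲ·e^(−2βx) dx = j!/(2β)^(j+1).
Normalization: ∫|R|² dx = 0.012021.
⟨x⟩ = 0.54545 and ⟨x²⟩ = 0.39669.
(Δx)² = 0.39669 − (0.54545)² = 0.099174.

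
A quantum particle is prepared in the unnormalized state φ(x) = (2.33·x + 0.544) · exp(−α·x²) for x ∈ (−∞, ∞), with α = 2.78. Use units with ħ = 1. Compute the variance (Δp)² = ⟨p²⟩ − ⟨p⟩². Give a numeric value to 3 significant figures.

6.24

Compute ⟨p⟩ and ⟨p²⟩ separately; (Δp)² = ⟨p²⟩ − ⟨p⟩².
Expand each integrand as polynomial × e^(−2αx²) and use ∫x^(2j)·e^(−2αx²) dx = (2j−1)!!/(4α)^j · √(π/(2α)), odd powers → 0; here √(π/(2α)) = 0.75169. Differentiate with the product rule, d/dx e^(−αx²) = −2αx·e^(−αx²).
Normalization: ∫|φ|² dx = 0.58943.
⟨p⟩ = 0.0000 and ⟨p²⟩ = 6.2417.
(Δp)² = 6.2417 − (0.0000)² = 6.2417.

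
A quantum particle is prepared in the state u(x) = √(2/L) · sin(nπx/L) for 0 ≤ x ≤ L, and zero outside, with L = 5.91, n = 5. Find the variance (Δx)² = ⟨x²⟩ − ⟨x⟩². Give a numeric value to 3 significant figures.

Compute ⟨x⟩ and ⟨x²⟩ separately, then (Δx)² = ⟨x²⟩ − ⟨x⟩².
With sin²θ = (1 − cos2θ)/2 on 0 ≤ x ≤ L: ∫sin²(nπx/L) dx = L/2, ∫x·sin²(nπx/L) dx = L²/4, ∫x²·sin²(nπx/L) dx = L³·(1/6 − 1/(4n²π²)); higher powers xᵏ the same way, integrating xᵏ·cos(2nπx/L) by parts.
⟨x⟩ = 2.9550 and ⟨x²⟩ = 11.572.
(Δx)² = 11.572 − (2.9550)² = 2.8399.

2.84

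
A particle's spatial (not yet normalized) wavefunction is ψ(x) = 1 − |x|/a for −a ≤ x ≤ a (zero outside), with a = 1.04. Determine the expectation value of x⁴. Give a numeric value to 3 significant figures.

⟨x⁴⟩ = ∫ x⁴·|ψ|² dx / ∫|ψ|² dx (integrals over the domain).
ψ is even, so ∫ over [−a, a] = 2∫₀ᵃ with ψ = 1 − x/a there: ∫₀ᵃ (1 − x/a)² dx = a/3, ∫₀ᵃ x²(1 − x/a)² dx = a³/30, ∫₀ᵃ x⁴(1 − x/a)² dx = a⁵/105.
State is unnormalized: ∫|ψ|² dx = 0.69333, and ∫ψ*·x⁴·ψ dx = 0.023174, so ⟨x⁴⟩ = 0.023174 / 0.69333.
⟨x⁴⟩ = 0.033425.

0.0334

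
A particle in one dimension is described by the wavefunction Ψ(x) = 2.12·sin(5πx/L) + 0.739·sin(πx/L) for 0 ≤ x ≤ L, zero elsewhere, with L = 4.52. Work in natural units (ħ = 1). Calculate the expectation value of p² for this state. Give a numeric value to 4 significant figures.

10.82

p² Ψ = −ħ² d²Ψ/dx²; ⟨p²⟩ = −ħ² ∫ Ψ*·Ψ'' dx / ∫|Ψ|² dx.
d²/dx² sin(jπx/L) = −(jπ/L)²·sin(jπx/L); on 0 ≤ x ≤ L, ∫sin²(jπx/L) dx = L/2 and ∫sin(jπx/L)·sin(lπx/L) dx = 0 for j ≠ l, so only diagonal terms survive in ∫|Ψ|² and ∫Ψ·Ψ″; ∫Ψ·Ψ′ dx = [Ψ²/2] between the walls = 0.
State is unnormalized: ∫|Ψ|² dx = 11.392, and ∫Ψ*·(−ħ² Ψ'') dx = 123.27, so ⟨p²⟩ = 123.27 / 11.392.
⟨p²⟩ = 10.821.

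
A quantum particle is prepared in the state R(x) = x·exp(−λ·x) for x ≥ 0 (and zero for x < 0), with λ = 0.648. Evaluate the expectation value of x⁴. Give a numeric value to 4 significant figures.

127.6

⟨x⁴⟩ = ∫ x⁴·|R|² dx / ∫|R|² dx (integrals over the domain).
Every integrand reduces to terms xʲ·e^(−2λx) on [0, ∞); use ∫₀^∞ xʲ·e^(−2λx) dx = j!/(2λ)^(j+1).
State is unnormalized: ∫|R|² dx = 0.91879, and ∫R*·x⁴·R dx = 117.25, so ⟨x⁴⟩ = 117.25 / 0.91879.
⟨x⁴⟩ = 127.61.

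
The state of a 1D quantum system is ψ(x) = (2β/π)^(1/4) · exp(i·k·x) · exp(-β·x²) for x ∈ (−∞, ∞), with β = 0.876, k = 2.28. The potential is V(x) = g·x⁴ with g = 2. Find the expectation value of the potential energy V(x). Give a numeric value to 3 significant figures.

0.489

⟨V⟩ = ∫ V(x)·|ψ|² dx.
Gaussian moments: ∫x^(2j)·e^(−2βx²) dx = (2j−1)!!/(4β)^j · √(π/(2β)), odd powers integrate to 0; here √(π/(2β)) = 1.3391.
⟨V⟩ = 0.48868.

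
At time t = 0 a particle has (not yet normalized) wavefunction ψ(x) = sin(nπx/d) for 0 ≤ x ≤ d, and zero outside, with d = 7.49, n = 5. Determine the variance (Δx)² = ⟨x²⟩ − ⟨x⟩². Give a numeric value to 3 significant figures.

Compute ⟨x⟩ and ⟨x²⟩ separately, then (Δx)² = ⟨x²⟩ − ⟨x⟩².
With sin²θ = (1 − cos2θ)/2 on 0 ≤ x ≤ d: ∫sin²(nπx/d) dx = d/2, ∫x·sin²(nπx/d) dx = d²/4, ∫x²·sin²(nπx/d) dx = d³·(1/6 − 1/(4n²π²)); higher powers xᵏ the same way, integrating xᵏ·cos(2nπx/d) by parts.
Normalization: ∫|ψ|² dx = 3.7450.
⟨x⟩ = 3.7450 and ⟨x²⟩ = 18.586.
(Δx)² = 18.586 − (3.7450)² = 4.5613.

4.56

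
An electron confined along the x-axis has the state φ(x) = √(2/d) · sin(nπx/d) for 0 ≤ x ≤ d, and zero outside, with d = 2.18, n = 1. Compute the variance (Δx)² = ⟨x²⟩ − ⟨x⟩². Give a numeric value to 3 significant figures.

Compute ⟨x⟩ and ⟨x²⟩ separately, then (Δx)² = ⟨x²⟩ − ⟨x⟩².
With sin²θ = (1 − cos2θ)/2 on 0 ≤ x ≤ d: ∫sin²(nπx/d) dx = d/2, ∫x·sin²(nπx/d) dx = d²/4, ∫x²·sin²(nπx/d) dx = d³·(1/6 − 1/(4n²π²)); higher powers xᵏ the same way, integrating xᵏ·cos(2nπx/d) by parts.
⟨x⟩ = 1.0900 and ⟨x²⟩ = 1.3434.
(Δx)² = 1.3434 − (1.0900)² = 0.15527.

0.155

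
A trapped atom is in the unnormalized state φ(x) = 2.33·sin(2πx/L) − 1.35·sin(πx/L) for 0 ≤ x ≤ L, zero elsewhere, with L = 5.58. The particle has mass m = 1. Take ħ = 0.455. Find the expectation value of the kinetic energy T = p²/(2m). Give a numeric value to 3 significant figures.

0.107

T = −(ħ²/2m) d²/dx², so ⟨T⟩ = −(ħ²/2m) ∫ φ*·φ'' dx / ∫|φ|² dx; with m = 1.
d²/dx² sin(jπx/L) = −(jπ/L)²·sin(jπx/L); on 0 ≤ x ≤ L, ∫sin²(jπx/L) dx = L/2 and ∫sin(jπx/L)·sin(lπx/L) dx = 0 for j ≠ l, so only diagonal terms survive in ∫|φ|² and ∫φ·φ″; ∫φ·φ′ dx = [φ²/2] between the walls = 0.
State is unnormalized: ∫|φ|² dx = 20.231, and ∫φ*·(−ħ²/2m · φ'') dx = 2.1548, so ⟨T⟩ = 2.1548 / 20.231.
⟨T⟩ = 0.10651.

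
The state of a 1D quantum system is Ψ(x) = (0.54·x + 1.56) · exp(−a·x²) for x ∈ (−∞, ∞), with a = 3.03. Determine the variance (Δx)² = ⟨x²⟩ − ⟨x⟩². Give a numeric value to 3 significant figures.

Compute ⟨x⟩ and ⟨x²⟩ separately, then (Δx)² = ⟨x²⟩ − ⟨x⟩².
Expand each integrand as polynomial × e^(−2ax²) and use ∫x^(2j)·e^(−2ax²) dx = (2j−1)!!/(4a)^j · √(π/(2a)), odd powers → 0; here √(π/(2a)) = 0.72001.
Normalization: ∫|Ψ|² dx = 1.7695.
⟨x⟩ = 0.056562 and ⟨x²⟩ = 0.084124.
(Δx)² = 0.084124 − (0.056562)² = 0.080924.

0.0809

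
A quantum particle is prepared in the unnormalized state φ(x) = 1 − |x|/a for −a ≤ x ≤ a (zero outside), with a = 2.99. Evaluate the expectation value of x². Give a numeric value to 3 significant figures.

0.894

⟨x²⟩ = ∫ x²·|φ|² dx / ∫|φ|² dx (integrals over the domain).
φ is even, so ∫ over [−a, a] = 2∫₀ᵃ with φ = 1 − x/a there: ∫₀ᵃ (1 − x/a)² dx = a/3, ∫₀ᵃ x²(1 − x/a)² dx = a³/30, ∫₀ᵃ x⁴(1 − x/a)² dx = a⁵/105.
State is unnormalized: ∫|φ|² dx = 1.9933, and ∫φ*·x²·φ dx = 1.7821, so ⟨x²⟩ = 1.7821 / 1.9933.
⟨x²⟩ = 0.89401.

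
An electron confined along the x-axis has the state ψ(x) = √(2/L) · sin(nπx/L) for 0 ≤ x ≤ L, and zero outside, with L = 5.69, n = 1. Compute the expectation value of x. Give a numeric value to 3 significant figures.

⟨x⟩ = ∫ x·|ψ|² dx (integrals over the domain).
With sin²θ = (1 − cos2θ)/2 on 0 ≤ x ≤ L: ∫sin²(nπx/L) dx = L/2, ∫x·sin²(nπx/L) dx = L²/4, ∫x²·sin²(nπx/L) dx = L³·(1/6 − 1/(4n²π²)); higher powers xᵏ the same way, integrating xᵏ·cos(2nπx/L) by parts.
⟨x⟩ = 2.8450.

2.85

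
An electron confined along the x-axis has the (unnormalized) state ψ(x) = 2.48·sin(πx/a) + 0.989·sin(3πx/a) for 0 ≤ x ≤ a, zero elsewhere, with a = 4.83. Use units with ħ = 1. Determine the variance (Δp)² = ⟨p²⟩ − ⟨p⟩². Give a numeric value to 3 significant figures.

Compute ⟨p⟩ and ⟨p²⟩ separately; (Δp)² = ⟨p²⟩ − ⟨p⟩².
d²/dx² sin(jπx/a) = −(jπ/a)²·sin(jπx/a); on 0 ≤ x ≤ a, ∫sin²(jπx/a) dx = a/2 and ∫sin(jπx/a)·sin(lπx/a) dx = 0 for j ≠ l, so only diagonal terms survive in ∫|ψ|² and ∫ψ·ψ″; ∫ψ·ψ′ dx = [ψ²/2] between the walls = 0.
Normalization: ∫|ψ|² dx = 17.215.
⟨p⟩ = 0.0000 and ⟨p²⟩ = 0.88746.
(Δp)² = 0.88746 − (0.0000)² = 0.88746.

0.887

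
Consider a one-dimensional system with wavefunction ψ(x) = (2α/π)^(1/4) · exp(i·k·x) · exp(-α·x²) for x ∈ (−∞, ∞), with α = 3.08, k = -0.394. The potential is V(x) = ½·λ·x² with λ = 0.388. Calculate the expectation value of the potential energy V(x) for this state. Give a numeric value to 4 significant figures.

0.01575

⟨V⟩ = ∫ V(x)·|ψ|² dx.
Gaussian moments: ∫x^(2j)·e^(−2αx²) dx = (2j−1)!!/(4α)^j · √(π/(2α)), odd powers integrate to 0; here √(π/(2α)) = 0.71414.
⟨V⟩ = 0.015747.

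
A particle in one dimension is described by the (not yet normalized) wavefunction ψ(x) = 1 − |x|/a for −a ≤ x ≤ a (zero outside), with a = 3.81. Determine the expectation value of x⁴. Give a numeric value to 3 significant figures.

⟨x⁴⟩ = ∫ x⁴·|ψ|² dx / ∫|ψ|² dx (integrals over the domain).
ψ is even, so ∫ over [−a, a] = 2∫₀ᵃ with ψ = 1 − x/a there: ∫₀ᵃ (1 − x/a)² dx = a/3, ∫₀ᵃ x²(1 − x/a)² dx = a³/30, ∫₀ᵃ x⁴(1 − x/a)² dx = a⁵/105.
State is unnormalized: ∫|ψ|² dx = 2.5400, and ∫ψ*·x⁴·ψ dx = 15.292, so ⟨x⁴⟩ = 15.292 / 2.5400.
⟨x⁴⟩ = 6.0205.

6.02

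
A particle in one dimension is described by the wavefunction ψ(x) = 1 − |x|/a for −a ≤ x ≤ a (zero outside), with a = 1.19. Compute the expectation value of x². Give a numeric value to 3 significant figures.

0.142

⟨x²⟩ = ∫ x²·|ψ|² dx / ∫|ψ|² dx (integrals over the domain).
ψ is even, so ∫ over [−a, a] = 2∫₀ᵃ with ψ = 1 − x/a there: ∫₀ᵃ (1 − x/a)² dx = a/3, ∫₀ᵃ x²(1 − x/a)² dx = a³/30, ∫₀ᵃ x⁴(1 − x/a)² dx = a⁵/105.
State is unnormalized: ∫|ψ|² dx = 0.79333, and ∫ψ*·x²·ψ dx = 0.11234, so ⟨x²⟩ = 0.11234 / 0.79333.
⟨x²⟩ = 0.14161.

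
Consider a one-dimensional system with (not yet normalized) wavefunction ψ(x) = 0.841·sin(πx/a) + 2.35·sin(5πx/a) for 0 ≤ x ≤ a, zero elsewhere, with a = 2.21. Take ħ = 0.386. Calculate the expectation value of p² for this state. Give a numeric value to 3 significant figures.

p² ψ = −ħ² d²ψ/dx²; ⟨p²⟩ = −ħ² ∫ ψ*·ψ'' dx / ∫|ψ|² dx.
d²/dx² sin(jπx/a) = −(jπ/a)²·sin(jπx/a); on 0 ≤ x ≤ a, ∫sin²(jπx/a) dx = a/2 and ∫sin(jπx/a)·sin(lπx/a) dx = 0 for j ≠ l, so only diagonal terms survive in ∫|ψ|² and ∫ψ·ψ″; ∫ψ·ψ′ dx = [ψ²/2] between the walls = 0.
State is unnormalized: ∫|ψ|² dx = 6.8839, and ∫ψ*·(−ħ² ψ'') dx = 46.169, so ⟨p²⟩ = 46.169 / 6.8839.
⟨p²⟩ = 6.7067.

6.71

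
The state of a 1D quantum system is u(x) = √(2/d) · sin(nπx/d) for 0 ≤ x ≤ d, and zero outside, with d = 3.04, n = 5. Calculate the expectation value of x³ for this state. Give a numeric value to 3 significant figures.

⟨x³⟩ = ∫ x³·|u|² dx (integrals over the domain).
With sin²θ = (1 − cos2θ)/2 on 0 ≤ x ≤ d: ∫sin²(nπx/d) dx = d/2, ∫x·sin²(nπx/d) dx = d²/4, ∫x²·sin²(nπx/d) dx = d³·(1/6 − 1/(4n²π²)); higher powers xᵏ the same way, integrating xᵏ·cos(2nπx/d) by parts.
⟨x³⟩ = 6.9382.

6.94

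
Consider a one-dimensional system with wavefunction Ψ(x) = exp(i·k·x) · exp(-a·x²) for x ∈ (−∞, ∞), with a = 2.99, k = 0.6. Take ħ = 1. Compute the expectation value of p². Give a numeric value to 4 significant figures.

p² Ψ = −ħ² d²Ψ/dx²; ⟨p²⟩ = −ħ² ∫ Ψ*·Ψ'' dx / ∫|Ψ|² dx.
Gaussian moments: ∫x^(2j)·e^(−2ax²) dx = (2j−1)!!/(4a)^j · √(π/(2a)), odd powers integrate to 0; here √(π/(2a)) = 0.72481. Derivatives: Ψ′ = (ik − 2ax)·Ψ, Ψ″ = ((ik − 2ax)² − 2a)·Ψ; the odd-in-x pieces drop out.
State is unnormalized: ∫|Ψ|² dx = 0.72481, and ∫Ψ*·(−ħ² Ψ'') dx = 2.4281, so ⟨p²⟩ = 2.4281 / 0.72481.
⟨p²⟩ = 3.3500.

3.350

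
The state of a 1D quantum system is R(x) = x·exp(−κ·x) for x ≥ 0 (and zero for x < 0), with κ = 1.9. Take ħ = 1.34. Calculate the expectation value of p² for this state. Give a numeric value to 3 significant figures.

6.48

p² R = −ħ² d²R/dx²; ⟨p²⟩ = −ħ² ∫ R*·R'' dx / ∫|R|² dx.
Differentiate x·exp(−κ·x) with the product rule; every integrand then reduces to terms xʲ·e^(−2κx) on [0, ∞), with ∫₀^∞ xʲ·e^(−2κx) dx = j!/(2κ)^(j+1).
State is unnormalized: ∫|R|² dx = 0.036448, and ∫R*·(−ħ² R'') dx = 0.23626, so ⟨p²⟩ = 0.23626 / 0.036448.
⟨p²⟩ = 6.4821.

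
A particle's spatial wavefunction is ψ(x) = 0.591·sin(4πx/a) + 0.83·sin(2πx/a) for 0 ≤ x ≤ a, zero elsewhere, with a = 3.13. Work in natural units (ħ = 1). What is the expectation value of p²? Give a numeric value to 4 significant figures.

p² ψ = −ħ² d²ψ/dx²; ⟨p²⟩ = −ħ² ∫ ψ*·ψ'' dx / ∫|ψ|² dx.
d²/dx² sin(jπx/a) = −(jπ/a)²·sin(jπx/a); on 0 ≤ x ≤ a, ∫sin²(jπx/a) dx = a/2 and ∫sin(jπx/a)·sin(lπx/a) dx = 0 for j ≠ l, so only diagonal terms survive in ∫|ψ|² and ∫ψ·ψ″; ∫ψ·ψ′ dx = [ψ²/2] between the walls = 0.
State is unnormalized: ∫|ψ|² dx = 1.6248, and ∫ψ*·(−ħ² ψ'') dx = 13.155, so ⟨p²⟩ = 13.155 / 1.6248.
⟨p²⟩ = 8.0969.

8.097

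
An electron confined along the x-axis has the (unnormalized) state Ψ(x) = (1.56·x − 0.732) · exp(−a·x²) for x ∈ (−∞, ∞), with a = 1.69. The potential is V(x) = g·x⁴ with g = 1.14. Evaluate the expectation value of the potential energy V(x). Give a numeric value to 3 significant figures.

0.195

⟨V⟩ = ∫ V(x)·|Ψ|² dx / ∫|Ψ|² dx.
Expand each integrand as polynomial × e^(−2ax²) and use ∫x^(2j)·e^(−2ax²) dx = (2j−1)!!/(4a)^j · √(π/(2a)), odd powers → 0; here √(π/(2a)) = 0.96409.
State is unnormalized: ∫|Ψ|² dx = 0.86365, and ∫Ψ*·V(x)·Ψ dx = 0.16853, so ⟨V⟩ = 0.16853 / 0.86365.
⟨V⟩ = 0.19514.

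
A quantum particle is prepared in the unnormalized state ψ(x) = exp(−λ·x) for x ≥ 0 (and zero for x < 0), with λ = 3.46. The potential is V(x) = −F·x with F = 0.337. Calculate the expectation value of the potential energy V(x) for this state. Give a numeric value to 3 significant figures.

⟨V⟩ = ∫ V(x)·|ψ|² dx / ∫|ψ|² dx.
Every integrand reduces to terms xʲ·e^(−2λx) on [0, ∞); use ∫₀^∞ xʲ·e^(−2λx) dx = j!/(2λ)^(j+1).
State is unnormalized: ∫|ψ|² dx = 0.14451, and ∫ψ*·V(x)·ψ dx = -0.0070375, so ⟨V⟩ = -0.0070375 / 0.14451.
⟨V⟩ = -0.048699.

-0.0487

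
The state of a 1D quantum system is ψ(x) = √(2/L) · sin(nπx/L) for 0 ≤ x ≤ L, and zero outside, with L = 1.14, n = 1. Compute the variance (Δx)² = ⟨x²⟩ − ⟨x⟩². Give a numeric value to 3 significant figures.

0.0425

Compute ⟨x⟩ and ⟨x²⟩ separately, then (Δx)² = ⟨x²⟩ − ⟨x⟩².
With sin²θ = (1 − cos2θ)/2 on 0 ≤ x ≤ L: ∫sin²(nπx/L) dx = L/2, ∫x·sin²(nπx/L) dx = L²/4, ∫x²·sin²(nπx/L) dx = L³·(1/6 − 1/(4n²π²)); higher powers xᵏ the same way, integrating xᵏ·cos(2nπx/L) by parts.
⟨x⟩ = 0.57000 and ⟨x²⟩ = 0.36736.
(Δx)² = 0.36736 − (0.57000)² = 0.042461.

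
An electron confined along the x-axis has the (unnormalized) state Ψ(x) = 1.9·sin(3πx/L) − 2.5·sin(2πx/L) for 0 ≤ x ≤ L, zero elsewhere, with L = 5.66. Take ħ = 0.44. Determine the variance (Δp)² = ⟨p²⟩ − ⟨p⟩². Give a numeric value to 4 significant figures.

Compute ⟨p⟩ and ⟨p²⟩ separately; (Δp)² = ⟨p²⟩ − ⟨p⟩².
d²/dx² sin(jπx/L) = −(jπ/L)²·sin(jπx/L); on 0 ≤ x ≤ L, ∫sin²(jπx/L) dx = L/2 and ∫sin(jπx/L)·sin(lπx/L) dx = 0 for j ≠ l, so only diagonal terms survive in ∫|Ψ|² and ∫Ψ·Ψ″; ∫Ψ·Ψ′ dx = [Ψ²/2] between the walls = 0.
Normalization: ∫|Ψ|² dx = 27.904.
⟨p⟩ = 0.0000 and ⟨p²⟩ = 0.34777.
(Δp)² = 0.34777 − (0.0000)² = 0.34777.

0.3478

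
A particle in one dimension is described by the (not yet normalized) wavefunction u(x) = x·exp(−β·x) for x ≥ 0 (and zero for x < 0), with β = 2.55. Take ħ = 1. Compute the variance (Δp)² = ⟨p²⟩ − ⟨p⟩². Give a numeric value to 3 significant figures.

6.50

Compute ⟨p⟩ and ⟨p²⟩ separately; (Δp)² = ⟨p²⟩ − ⟨p⟩².
Differentiate x·exp(−β·x) with the product rule; every integrand then reduces to terms xʲ·e^(−2βx) on [0, ∞), with ∫₀^∞ xʲ·e^(−2βx) dx = j!/(2β)^(j+1).
Normalization: ∫|u|² dx = 0.015077.
⟨p⟩ = 0.0000 and ⟨p²⟩ = 6.5025.
(Δp)² = 6.5025 − (0.0000)² = 6.5025.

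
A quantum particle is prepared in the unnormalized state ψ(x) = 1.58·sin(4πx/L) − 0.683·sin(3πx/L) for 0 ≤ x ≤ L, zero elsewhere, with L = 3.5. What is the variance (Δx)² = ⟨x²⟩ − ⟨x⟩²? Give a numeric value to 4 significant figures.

0.7212

Compute ⟨x⟩ and ⟨x²⟩ separately, then (Δx)² = ⟨x²⟩ − ⟨x⟩².
On 0 ≤ x ≤ L (j ≠ l): ∫sin²(jπx/L) dx = L/2, ∫sin(jπx/L)·sin(lπx/L) dx = 0; diagonal moments ∫x·sin²(jπx/L) dx = L²/4, ∫x²·sin²(jπx/L) dx = L³·(1/6 − 1/(4j²π²)); cross terms ∫x·sin(jπx/L)·sin(lπx/L) dx = 0 for j + l even and −4jlL²/(π²(j² − l²)²) for j + l odd, ∫x²·sin(jπx/L)·sin(lπx/L) dx = (−1)^(j+l)·4jlL³/(π²(j² − l²)²); higher powers the same way via product-to-sum and parts.
Normalization: ∫|ψ|² dx = 5.1851.
⟨x⟩ = 2.2561 and ⟨x²⟩ = 5.8111.
(Δx)² = 5.8111 − (2.2561)² = 0.72116.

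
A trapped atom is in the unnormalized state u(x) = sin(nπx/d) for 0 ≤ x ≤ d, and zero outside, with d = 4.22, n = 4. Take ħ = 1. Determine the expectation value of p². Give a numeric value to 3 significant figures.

p² u = −ħ² d²u/dx²; ⟨p²⟩ = −ħ² ∫ u*·u'' dx / ∫|u|² dx.
d/dx sin(nπx/d) = (nπ/d)·cos(nπx/d) and d²/dx² sin(nπx/d) = −(nπ/d)²·sin(nπx/d); on 0 ≤ x ≤ d, ∫sin²(nπx/d) dx = d/2 and ∫sin(nπx/d)·cos(nπx/d) dx = 0.
State is unnormalized: ∫|u|² dx = 2.1100, and ∫u*·(−ħ² u'') dx = 18.710, so ⟨p²⟩ = 18.710 / 2.1100.
⟨p²⟩ = 8.8674.

8.87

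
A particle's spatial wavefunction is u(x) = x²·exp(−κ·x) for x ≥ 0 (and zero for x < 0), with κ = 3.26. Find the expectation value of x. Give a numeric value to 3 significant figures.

0.767

⟨x⟩ = ∫ x·|u|² dx / ∫|u|² dx (integrals over the domain).
Every integrand reduces to terms xʲ·e^(−2κx) on [0, ∞); use ∫₀^∞ xʲ·e^(−2κx) dx = j!/(2κ)^(j+1).
State is unnormalized: ∫|u|² dx = 0.0020369, and ∫u*·x·u dx = 0.0015621, so ⟨x⟩ = 0.0015621 / 0.0020369.
⟨x⟩ = 0.76687.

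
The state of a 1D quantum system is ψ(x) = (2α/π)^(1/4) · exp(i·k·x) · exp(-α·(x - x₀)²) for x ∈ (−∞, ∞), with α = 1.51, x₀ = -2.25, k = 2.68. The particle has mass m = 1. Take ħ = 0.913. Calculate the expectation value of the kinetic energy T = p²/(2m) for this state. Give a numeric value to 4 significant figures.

3.623

T = −(ħ²/2m) d²/dx², so ⟨T⟩ = −(ħ²/2m) ∫ ψ*·ψ'' dx; with m = 1.
Gaussian moments (u = x − x₀): ∫u^(2j)·e^(−2αu²) du = (2j−1)!!/(4α)^j · √(π/(2α)), odd powers integrate to 0; here √(π/(2α)) = 1.0199. Derivatives: ψ′ = (ik − 2αu)·ψ, ψ″ = ((ik − 2αu)² − 2α)·ψ; the odd-in-u pieces drop out.
⟨T⟩ = 3.6229.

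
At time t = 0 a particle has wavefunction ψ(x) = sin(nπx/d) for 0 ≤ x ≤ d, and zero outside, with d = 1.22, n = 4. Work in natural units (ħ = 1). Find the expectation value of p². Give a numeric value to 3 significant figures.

p² ψ = −ħ² d²ψ/dx²; ⟨p²⟩ = −ħ² ∫ ψ*·ψ'' dx / ∫|ψ|² dx.
d/dx sin(nπx/d) = (nπ/d)·cos(nπx/d) and d²/dx² sin(nπx/d) = −(nπ/d)²·sin(nπx/d); on 0 ≤ x ≤ d, ∫sin²(nπx/d) dx = d/2 and ∫sin(nπx/d)·cos(nπx/d) dx = 0.
State is unnormalized: ∫|ψ|² dx = 0.61000, and ∫ψ*·(−ħ² ψ'') dx = 64.719, so ⟨p²⟩ = 64.719 / 0.61000.
⟨p²⟩ = 106.10.

106.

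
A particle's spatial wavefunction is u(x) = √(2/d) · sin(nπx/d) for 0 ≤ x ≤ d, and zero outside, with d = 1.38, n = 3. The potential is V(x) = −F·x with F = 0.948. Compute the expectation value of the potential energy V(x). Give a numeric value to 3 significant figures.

⟨V⟩ = ∫ V(x)·|u|² dx.
With sin²θ = (1 − cos2θ)/2 on 0 ≤ x ≤ d: ∫sin²(nπx/d) dx = d/2, ∫x·sin²(nπx/d) dx = d²/4, ∫x²·sin²(nπx/d) dx = d³·(1/6 − 1/(4n²π²)); higher powers xᵏ the same way, integrating xᵏ·cos(2nπx/d) by parts.
⟨V⟩ = -0.65412.

-0.654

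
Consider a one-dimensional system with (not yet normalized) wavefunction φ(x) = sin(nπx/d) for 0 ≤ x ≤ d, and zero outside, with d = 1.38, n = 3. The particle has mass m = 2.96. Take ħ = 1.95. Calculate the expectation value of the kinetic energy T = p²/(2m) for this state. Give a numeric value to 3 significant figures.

30.0

T = −(ħ²/2m) d²/dx², so ⟨T⟩ = −(ħ²/2m) ∫ φ*·φ'' dx / ∫|φ|² dx; with m = 2.96.
d/dx sin(nπx/d) = (nπ/d)·cos(nπx/d) and d²/dx² sin(nπx/d) = −(nπ/d)²·sin(nπx/d); on 0 ≤ x ≤ d, ∫sin²(nπx/d) dx = d/2 and ∫sin(nπx/d)·cos(nπx/d) dx = 0.
State is unnormalized: ∫|φ|² dx = 0.69000, and ∫φ*·(−ħ²/2m · φ'') dx = 20.672, so ⟨T⟩ = 20.672 / 0.69000.
⟨T⟩ = 29.959.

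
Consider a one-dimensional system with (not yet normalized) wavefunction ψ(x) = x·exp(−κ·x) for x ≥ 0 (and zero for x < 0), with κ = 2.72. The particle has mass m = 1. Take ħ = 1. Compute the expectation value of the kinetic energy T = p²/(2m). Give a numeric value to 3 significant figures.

3.70

T = −(ħ²/2m) d²/dx², so ⟨T⟩ = −(ħ²/2m) ∫ ψ*·ψ'' dx / ∫|ψ|² dx; with m = 1.
Differentiate x·exp(−κ·x) with the product rule; every integrand then reduces to terms xʲ·e^(−2κx) on [0, ∞), with ∫₀^∞ xʲ·e^(−2κx) dx = j!/(2κ)^(j+1).
State is unnormalized: ∫|ψ|² dx = 0.012423, and ∫ψ*·(−ħ²/2m · ψ'') dx = 0.045956, so ⟨T⟩ = 0.045956 / 0.012423.
⟨T⟩ = 3.6992.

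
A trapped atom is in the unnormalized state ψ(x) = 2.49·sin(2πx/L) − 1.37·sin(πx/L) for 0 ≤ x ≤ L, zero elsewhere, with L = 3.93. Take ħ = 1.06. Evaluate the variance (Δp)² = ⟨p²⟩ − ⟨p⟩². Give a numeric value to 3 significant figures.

Compute ⟨p⟩ and ⟨p²⟩ separately; (Δp)² = ⟨p²⟩ − ⟨p⟩².
d²/dx² sin(jπx/L) = −(jπ/L)²·sin(jπx/L); on 0 ≤ x ≤ L, ∫sin²(jπx/L) dx = L/2 and ∫sin(jπx/L)·sin(lπx/L) dx = 0 for j ≠ l, so only diagonal terms survive in ∫|ψ|² and ∫ψ·ψ″; ∫ψ·ψ′ dx = [ψ²/2] between the walls = 0.
Normalization: ∫|ψ|² dx = 15.871.
⟨p⟩ = 0.0000 and ⟨p²⟩ = 2.3715.
(Δp)² = 2.3715 − (0.0000)² = 2.3715.

2.37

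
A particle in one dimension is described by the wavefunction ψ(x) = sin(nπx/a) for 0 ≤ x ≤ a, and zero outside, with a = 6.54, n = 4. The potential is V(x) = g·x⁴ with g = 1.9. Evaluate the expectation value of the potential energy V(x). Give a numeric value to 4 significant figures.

⟨V⟩ = ∫ V(x)·|ψ|² dx / ∫|ψ|² dx.
With sin²θ = (1 − cos2θ)/2 on 0 ≤ x ≤ a: ∫sin²(nπx/a) dx = a/2, ∫x·sin²(nπx/a) dx = a²/4, ∫x²·sin²(nπx/a) dx = a³·(1/6 − 1/(4n²π²)); higher powers xᵏ the same way, integrating xᵏ·cos(2nπx/a) by parts.
State is unnormalized: ∫|ψ|² dx = 3.2700, and ∫ψ*·V(x)·ψ dx = 2201.9, so ⟨V⟩ = 2201.9 / 3.2700.
⟨V⟩ = 673.37.

673.4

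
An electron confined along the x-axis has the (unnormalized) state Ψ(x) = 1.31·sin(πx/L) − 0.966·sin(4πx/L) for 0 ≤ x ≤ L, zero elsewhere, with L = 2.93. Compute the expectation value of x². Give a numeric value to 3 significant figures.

⟨x²⟩ = ∫ x²·|Ψ|² dx / ∫|Ψ|² dx (integrals over the domain).
On 0 ≤ x ≤ L (j ≠ l): ∫sin²(jπx/L) dx = L/2, ∫sin(jπx/L)·sin(lπx/L) dx = 0; diagonal moments ∫x·sin²(jπx/L) dx = L²/4, ∫x²·sin²(jπx/L) dx = L³·(1/6 − 1/(4j²π²)); cross terms ∫x·sin(jπx/L)·sin(lπx/L) dx = 0 for j + l even and −4jlL²/(π²(j² − l²)²) for j + l odd, ∫x²·sin(jπx/L)·sin(lπx/L) dx = (−1)^(j+l)·4jlL³/(π²(j² − l²)²); higher powers the same way via product-to-sum and parts.
State is unnormalized: ∫|Ψ|² dx = 3.8812, and ∫Ψ*·x²·Ψ dx = 10.435, so ⟨x²⟩ = 10.435 / 3.8812.
⟨x²⟩ = 2.6885.

2.69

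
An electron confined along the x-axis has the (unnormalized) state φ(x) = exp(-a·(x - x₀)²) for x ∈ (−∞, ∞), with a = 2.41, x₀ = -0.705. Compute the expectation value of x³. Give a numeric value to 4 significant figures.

-0.5698

⟨x³⟩ = ∫ x³·|φ|² dx / ∫|φ|² dx (integrals over the domain).
Gaussian moments (u = x − x₀): ∫u^(2j)·e^(−2au²) du = (2j−1)!!/(4a)^j · √(π/(2a)), odd powers integrate to 0; here √(π/(2a)) = 0.80733.
State is unnormalized: ∫|φ|² dx = 0.80733, and ∫φ*·x³·φ dx = -0.46002, so ⟨x³⟩ = -0.46002 / 0.80733.
⟨x³⟩ = -0.56980.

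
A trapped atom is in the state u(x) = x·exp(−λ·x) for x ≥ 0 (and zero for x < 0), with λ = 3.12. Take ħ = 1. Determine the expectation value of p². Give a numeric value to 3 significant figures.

9.73

p² u = −ħ² d²u/dx²; ⟨p²⟩ = −ħ² ∫ u*·u'' dx / ∫|u|² dx.
Differentiate x·exp(−λ·x) with the product rule; every integrand then reduces to terms xʲ·e^(−2λx) on [0, ∞), with ∫₀^∞ xʲ·e^(−2λx) dx = j!/(2λ)^(j+1).
State is unnormalized: ∫|u|² dx = 0.0082314, and ∫u*·(−ħ² u'') dx = 0.080128, so ⟨p²⟩ = 0.080128 / 0.0082314.
⟨p²⟩ = 9.7344.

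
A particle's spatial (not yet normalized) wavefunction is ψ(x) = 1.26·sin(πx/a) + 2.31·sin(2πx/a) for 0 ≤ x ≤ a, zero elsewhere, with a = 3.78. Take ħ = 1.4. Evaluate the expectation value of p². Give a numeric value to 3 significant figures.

p² ψ = −ħ² d²ψ/dx²; ⟨p²⟩ = −ħ² ∫ ψ*·ψ'' dx / ∫|ψ|² dx.
d²/dx² sin(jπx/a) = −(jπ/a)²·sin(jπx/a); on 0 ≤ x ≤ a, ∫sin²(jπx/a) dx = a/2 and ∫sin(jπx/a)·sin(lπx/a) dx = 0 for j ≠ l, so only diagonal terms survive in ∫|ψ|² and ∫ψ·ψ″; ∫ψ·ψ′ dx = [ψ²/2] between the walls = 0.
State is unnormalized: ∫|ψ|² dx = 13.086, and ∫ψ*·(−ħ² ψ'') dx = 58.678, so ⟨p²⟩ = 58.678 / 13.086.
⟨p²⟩ = 4.4841.

4.48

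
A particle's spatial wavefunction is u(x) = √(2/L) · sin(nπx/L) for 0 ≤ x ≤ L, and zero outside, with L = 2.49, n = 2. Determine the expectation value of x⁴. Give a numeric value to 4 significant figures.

6.752

⟨x⁴⟩ = ∫ x⁴·|u|² dx (integrals over the domain).
With sin²θ = (1 − cos2θ)/2 on 0 ≤ x ≤ L: ∫sin²(nπx/L) dx = L/2, ∫x·sin²(nπx/L) dx = L²/4, ∫x²·sin²(nπx/L) dx = L³·(1/6 − 1/(4n²π²)); higher powers xᵏ the same way, integrating xᵏ·cos(2nπx/L) by parts.
⟨x⁴⟩ = 6.7515.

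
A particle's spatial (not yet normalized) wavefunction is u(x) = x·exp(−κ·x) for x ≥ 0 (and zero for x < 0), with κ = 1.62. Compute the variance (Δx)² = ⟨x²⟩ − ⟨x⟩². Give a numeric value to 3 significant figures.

Compute ⟨x⟩ and ⟨x²⟩ separately, then (Δx)² = ⟨x²⟩ − ⟨x⟩².
Every integrand reduces to terms xʲ·e^(−2κx) on [0, ∞); use ∫₀^∞ xʲ·e^(−2κx) dx = j!/(2κ)^(j+1).
Normalization: ∫|u|² dx = 0.058802.
⟨x⟩ = 0.92593 and ⟨x²⟩ = 1.1431.
(Δx)² = 1.1431 − (0.92593)² = 0.28578.

0.286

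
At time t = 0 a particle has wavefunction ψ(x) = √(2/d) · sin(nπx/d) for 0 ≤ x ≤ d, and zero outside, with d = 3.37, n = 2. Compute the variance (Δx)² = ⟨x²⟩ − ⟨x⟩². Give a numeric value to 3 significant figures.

0.803

Compute ⟨x⟩ and ⟨x²⟩ separately, then (Δx)² = ⟨x²⟩ − ⟨x⟩².
With sin²θ = (1 − cos2θ)/2 on 0 ≤ x ≤ d: ∫sin²(nπx/d) dx = d/2, ∫x·sin²(nπx/d) dx = d²/4, ∫x²·sin²(nπx/d) dx = d³·(1/6 − 1/(4n²π²)); higher powers xᵏ the same way, integrating xᵏ·cos(2nπx/d) by parts.
⟨x⟩ = 1.6850 and ⟨x²⟩ = 3.6418.
(Δx)² = 3.6418 − (1.6850)² = 0.80257.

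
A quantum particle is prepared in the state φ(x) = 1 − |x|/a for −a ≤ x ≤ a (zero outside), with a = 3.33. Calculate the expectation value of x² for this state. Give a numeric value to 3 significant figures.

1.11

⟨x²⟩ = ∫ x²·|φ|² dx / ∫|φ|² dx (integrals over the domain).
φ is even, so ∫ over [−a, a] = 2∫₀ᵃ with φ = 1 − x/a there: ∫₀ᵃ (1 − x/a)² dx = a/3, ∫₀ᵃ x²(1 − x/a)² dx = a³/30, ∫₀ᵃ x⁴(1 − x/a)² dx = a⁵/105.
State is unnormalized: ∫|φ|² dx = 2.2200, and ∫φ*·x²·φ dx = 2.4617, so ⟨x²⟩ = 2.4617 / 2.2200.
⟨x²⟩ = 1.1089.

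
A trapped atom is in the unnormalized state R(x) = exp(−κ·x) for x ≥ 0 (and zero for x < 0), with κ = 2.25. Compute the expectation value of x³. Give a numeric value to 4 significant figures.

0.06584

⟨x³⟩ = ∫ x³·|R|² dx / ∫|R|² dx (integrals over the domain).
Every integrand reduces to terms xʲ·e^(−2κx) on [0, ∞); use ∫₀^∞ xʲ·e^(−2κx) dx = j!/(2κ)^(j+1).
State is unnormalized: ∫|R|² dx = 0.22222, and ∫R*·x³·R dx = 0.014632, so ⟨x³⟩ = 0.014632 / 0.22222.
⟨x³⟩ = 0.065844.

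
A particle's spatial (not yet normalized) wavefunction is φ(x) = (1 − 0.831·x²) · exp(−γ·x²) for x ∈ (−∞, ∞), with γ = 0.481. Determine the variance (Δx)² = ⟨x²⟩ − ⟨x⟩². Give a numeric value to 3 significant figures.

Compute ⟨x⟩ and ⟨x²⟩ separately, then (Δx)² = ⟨x²⟩ − ⟨x⟩².
Expand each integrand as polynomial × e^(−2γx²) and use ∫x^(2j)·e^(−2γx²) dx = (2j−1)!!/(4γ)^j · √(π/(2γ)), odd powers → 0; here √(π/(2γ)) = 1.8071.
Normalization: ∫|φ|² dx = 1.2574.
⟨x⟩ = 0.0000 and ⟨x²⟩ = 0.90140.
(Δx)² = 0.90140 − (0.0000)² = 0.90140.

0.901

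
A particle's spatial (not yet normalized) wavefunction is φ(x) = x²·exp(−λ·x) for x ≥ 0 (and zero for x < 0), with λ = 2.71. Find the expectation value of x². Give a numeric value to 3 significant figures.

⟨x²⟩ = ∫ x²·|φ|² dx / ∫|φ|² dx (integrals over the domain).
Every integrand reduces to terms xʲ·e^(−2λx) on [0, ∞); use ∫₀^∞ xʲ·e^(−2λx) dx = j!/(2λ)^(j+1).
State is unnormalized: ∫|φ|² dx = 0.0051312, and ∫φ*·x²·φ dx = 0.0052401, so ⟨x²⟩ = 0.0052401 / 0.0051312.
⟨x²⟩ = 1.0212.

1.02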